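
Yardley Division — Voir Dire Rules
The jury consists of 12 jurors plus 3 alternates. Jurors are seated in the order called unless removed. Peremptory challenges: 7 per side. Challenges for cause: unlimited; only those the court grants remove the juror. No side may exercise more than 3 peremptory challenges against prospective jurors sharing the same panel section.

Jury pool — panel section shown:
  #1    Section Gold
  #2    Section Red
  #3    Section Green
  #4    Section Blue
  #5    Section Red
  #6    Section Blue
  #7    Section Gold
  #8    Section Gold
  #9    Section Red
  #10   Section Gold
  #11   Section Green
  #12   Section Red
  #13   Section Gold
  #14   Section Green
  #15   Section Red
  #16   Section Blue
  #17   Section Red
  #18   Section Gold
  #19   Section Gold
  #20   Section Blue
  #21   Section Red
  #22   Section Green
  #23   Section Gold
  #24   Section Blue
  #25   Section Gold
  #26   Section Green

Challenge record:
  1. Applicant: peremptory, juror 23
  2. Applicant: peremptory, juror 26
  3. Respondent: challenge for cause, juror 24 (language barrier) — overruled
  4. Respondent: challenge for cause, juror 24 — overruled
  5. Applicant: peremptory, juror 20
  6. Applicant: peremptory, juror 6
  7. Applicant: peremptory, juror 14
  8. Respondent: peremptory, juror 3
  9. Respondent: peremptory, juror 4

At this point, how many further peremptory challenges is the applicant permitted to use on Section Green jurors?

1

Applicant peremptories so far: #23, #26, #20, #6, #14 — 5 of 7 used, 2 left overall.
Against Section Green: #26, #14 — 2 used; per-section cap 3 leaves 1.
Binding limit: min(2, 1) = 1.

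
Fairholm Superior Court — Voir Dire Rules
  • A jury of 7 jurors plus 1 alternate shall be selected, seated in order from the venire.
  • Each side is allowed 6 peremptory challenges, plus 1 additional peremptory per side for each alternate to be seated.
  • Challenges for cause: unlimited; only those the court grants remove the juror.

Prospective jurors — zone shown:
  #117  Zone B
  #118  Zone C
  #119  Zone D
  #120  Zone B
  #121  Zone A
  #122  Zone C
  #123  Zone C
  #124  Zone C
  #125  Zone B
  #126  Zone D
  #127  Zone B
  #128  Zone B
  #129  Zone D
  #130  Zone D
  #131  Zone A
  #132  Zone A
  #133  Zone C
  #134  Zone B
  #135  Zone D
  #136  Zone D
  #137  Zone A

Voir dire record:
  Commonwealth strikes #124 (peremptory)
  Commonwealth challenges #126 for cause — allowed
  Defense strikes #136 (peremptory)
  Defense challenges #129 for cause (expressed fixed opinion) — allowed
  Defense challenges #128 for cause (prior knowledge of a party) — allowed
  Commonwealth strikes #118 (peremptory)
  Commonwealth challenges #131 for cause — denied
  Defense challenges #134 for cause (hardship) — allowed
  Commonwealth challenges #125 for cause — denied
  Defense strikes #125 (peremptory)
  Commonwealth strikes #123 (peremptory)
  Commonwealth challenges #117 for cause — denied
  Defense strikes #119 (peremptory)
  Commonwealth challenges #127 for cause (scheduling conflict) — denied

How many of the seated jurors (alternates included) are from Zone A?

Removed: #118, #119, #123, #124, #125, #126, #128, #129, #134, #136.
Seated (8 incl. alternates): #117, #120, #121, #122, #127, #130, #131, #132.
Of those, in Zone A: #121, #131, #132 → 3.

3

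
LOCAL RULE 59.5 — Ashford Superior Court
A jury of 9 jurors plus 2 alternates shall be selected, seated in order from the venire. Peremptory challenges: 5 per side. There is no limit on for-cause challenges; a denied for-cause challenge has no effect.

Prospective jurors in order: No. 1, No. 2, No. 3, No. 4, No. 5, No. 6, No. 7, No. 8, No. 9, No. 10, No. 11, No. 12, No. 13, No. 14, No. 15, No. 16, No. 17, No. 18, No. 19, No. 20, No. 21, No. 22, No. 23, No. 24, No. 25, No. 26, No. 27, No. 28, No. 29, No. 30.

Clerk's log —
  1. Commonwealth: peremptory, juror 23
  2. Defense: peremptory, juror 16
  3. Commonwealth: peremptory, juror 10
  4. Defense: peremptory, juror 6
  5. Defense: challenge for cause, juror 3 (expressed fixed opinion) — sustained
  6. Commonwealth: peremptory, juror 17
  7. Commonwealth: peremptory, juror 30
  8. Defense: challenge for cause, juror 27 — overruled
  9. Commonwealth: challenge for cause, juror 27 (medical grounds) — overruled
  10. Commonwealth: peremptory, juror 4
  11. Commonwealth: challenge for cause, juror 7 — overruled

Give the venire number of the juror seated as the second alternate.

15

Removed: #3, #4, #6, #10, #16, #17, #23, #30. (#7, #27 stay — for-cause denied.)
Filling seats in venire order through position 11: #1, #2, #5, #7, #8, #9, #11, #12, #13, #14, #15.
So alternate 2 is #15.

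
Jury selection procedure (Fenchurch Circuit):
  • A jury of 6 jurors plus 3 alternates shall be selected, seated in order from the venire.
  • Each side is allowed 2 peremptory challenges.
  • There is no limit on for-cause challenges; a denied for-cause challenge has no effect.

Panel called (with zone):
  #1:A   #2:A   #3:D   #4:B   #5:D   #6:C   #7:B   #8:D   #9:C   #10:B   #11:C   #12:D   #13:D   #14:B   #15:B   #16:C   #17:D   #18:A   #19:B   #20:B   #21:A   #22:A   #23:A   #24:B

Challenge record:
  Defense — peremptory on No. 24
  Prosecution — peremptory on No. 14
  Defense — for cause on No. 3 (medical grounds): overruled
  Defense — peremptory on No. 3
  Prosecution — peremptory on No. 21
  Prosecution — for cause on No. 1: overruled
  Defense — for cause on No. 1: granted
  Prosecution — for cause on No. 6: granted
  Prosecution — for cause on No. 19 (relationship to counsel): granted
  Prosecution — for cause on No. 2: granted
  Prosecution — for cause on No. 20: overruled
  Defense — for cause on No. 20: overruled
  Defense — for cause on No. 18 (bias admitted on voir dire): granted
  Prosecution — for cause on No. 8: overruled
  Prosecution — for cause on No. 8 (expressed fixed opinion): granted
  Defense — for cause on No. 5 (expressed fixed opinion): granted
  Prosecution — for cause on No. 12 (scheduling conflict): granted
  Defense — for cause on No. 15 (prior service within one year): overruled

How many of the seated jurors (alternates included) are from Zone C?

Removed: #1, #2, #3, #5, #6, #8, #12, #14, #18, #19, #21, #24.
Seated (9 incl. alternates): #4, #7, #9, #10, #11, #13, #15, #16, #17.
Of those, in Zone C: #9, #11, #16 → 3.

3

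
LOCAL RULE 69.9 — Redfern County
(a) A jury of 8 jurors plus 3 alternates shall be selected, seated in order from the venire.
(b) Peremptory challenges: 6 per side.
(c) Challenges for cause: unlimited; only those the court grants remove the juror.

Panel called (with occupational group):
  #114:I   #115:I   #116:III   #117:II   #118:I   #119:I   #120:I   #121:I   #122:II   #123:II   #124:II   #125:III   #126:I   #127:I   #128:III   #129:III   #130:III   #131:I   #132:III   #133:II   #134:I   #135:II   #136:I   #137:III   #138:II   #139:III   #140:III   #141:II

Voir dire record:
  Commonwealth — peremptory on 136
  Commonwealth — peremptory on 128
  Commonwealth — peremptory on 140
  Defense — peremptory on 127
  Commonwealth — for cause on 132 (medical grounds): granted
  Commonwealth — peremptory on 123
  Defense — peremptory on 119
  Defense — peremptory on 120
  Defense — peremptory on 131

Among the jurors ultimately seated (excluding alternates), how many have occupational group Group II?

Removed: #119, #120, #123, #127, #128, #131, #132, #136, #140.
Seated jurors 1–8: #114, #115, #116, #117, #118, #121, #122, #124 (alternates #125, #126, #129 not counted).
Of those, in Group II: #117, #122, #124 → 3.

3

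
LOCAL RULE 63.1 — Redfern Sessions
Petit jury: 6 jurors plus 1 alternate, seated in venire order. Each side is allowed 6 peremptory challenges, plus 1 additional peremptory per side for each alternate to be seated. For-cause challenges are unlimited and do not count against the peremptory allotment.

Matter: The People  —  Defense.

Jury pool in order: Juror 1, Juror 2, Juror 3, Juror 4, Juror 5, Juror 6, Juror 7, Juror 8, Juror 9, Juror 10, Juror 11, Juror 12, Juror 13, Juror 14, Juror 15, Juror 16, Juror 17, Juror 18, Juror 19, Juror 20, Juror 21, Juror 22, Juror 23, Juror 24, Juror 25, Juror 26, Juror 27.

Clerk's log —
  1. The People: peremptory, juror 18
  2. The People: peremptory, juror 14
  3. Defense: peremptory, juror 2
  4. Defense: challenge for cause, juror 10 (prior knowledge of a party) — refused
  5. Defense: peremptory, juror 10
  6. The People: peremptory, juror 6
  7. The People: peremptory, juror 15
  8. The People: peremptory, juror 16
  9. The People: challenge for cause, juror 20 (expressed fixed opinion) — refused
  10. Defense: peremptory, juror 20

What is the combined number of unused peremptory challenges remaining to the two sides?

The People allotment: 6 base + 1 × 1 alternate = 7. Defense allotment: 6 base + 1 × 1 alternate = 7.
The People peremptories used: #18, #14, #6, #15, #16 — 5 (the for-cause on #20 doesn't count).
Defense peremptories used: #2, #10, #20 — 3 (the for-cause on #10 doesn't count).
Remaining: (7 − 5) + (7 − 3) = 6.

6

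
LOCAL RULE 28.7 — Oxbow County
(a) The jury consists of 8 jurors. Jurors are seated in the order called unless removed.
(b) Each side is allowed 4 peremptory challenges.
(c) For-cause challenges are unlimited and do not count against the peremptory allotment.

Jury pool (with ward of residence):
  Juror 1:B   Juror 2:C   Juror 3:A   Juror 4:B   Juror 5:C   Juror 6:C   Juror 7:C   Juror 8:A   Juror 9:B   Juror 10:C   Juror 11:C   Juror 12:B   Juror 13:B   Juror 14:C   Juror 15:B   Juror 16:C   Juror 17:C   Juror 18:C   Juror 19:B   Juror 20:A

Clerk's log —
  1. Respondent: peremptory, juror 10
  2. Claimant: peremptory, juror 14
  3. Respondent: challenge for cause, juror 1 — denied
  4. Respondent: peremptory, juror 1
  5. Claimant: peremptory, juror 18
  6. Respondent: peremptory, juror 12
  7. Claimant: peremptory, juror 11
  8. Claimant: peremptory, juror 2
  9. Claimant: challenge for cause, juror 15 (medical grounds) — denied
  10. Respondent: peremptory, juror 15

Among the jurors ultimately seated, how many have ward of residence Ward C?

Removed: #1, #2, #10, #11, #12, #14, #15, #18.
Seated jurors 1–8: #3, #4, #5, #6, #7, #8, #9, #13.
Of those, in Ward C: #5, #6, #7 → 3.

3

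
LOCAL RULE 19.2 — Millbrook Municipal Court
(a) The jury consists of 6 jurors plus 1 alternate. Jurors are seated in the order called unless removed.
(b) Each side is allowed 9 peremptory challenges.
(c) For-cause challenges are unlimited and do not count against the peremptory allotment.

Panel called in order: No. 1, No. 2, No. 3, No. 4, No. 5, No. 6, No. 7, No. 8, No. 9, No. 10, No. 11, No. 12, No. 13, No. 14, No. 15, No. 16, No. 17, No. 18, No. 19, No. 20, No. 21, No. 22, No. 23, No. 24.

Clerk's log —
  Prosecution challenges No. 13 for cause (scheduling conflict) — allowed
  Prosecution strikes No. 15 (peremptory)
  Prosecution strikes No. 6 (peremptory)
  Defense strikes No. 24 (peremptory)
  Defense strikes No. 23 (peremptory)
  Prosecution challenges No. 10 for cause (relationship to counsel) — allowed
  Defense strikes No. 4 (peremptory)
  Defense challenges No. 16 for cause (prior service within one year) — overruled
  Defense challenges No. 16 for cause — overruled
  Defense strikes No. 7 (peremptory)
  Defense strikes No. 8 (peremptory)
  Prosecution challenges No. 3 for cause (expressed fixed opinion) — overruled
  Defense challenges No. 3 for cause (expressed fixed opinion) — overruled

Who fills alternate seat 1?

12

Removed: #4, #6, #7, #8, #10, #13, #15, #23, #24. (#3, #16 stay — for-cause denied.)
Seating in order: seats 1–6 → #1, #2, #3, #5, #9, #11; alternates → #12.
So alternate 1 is #12.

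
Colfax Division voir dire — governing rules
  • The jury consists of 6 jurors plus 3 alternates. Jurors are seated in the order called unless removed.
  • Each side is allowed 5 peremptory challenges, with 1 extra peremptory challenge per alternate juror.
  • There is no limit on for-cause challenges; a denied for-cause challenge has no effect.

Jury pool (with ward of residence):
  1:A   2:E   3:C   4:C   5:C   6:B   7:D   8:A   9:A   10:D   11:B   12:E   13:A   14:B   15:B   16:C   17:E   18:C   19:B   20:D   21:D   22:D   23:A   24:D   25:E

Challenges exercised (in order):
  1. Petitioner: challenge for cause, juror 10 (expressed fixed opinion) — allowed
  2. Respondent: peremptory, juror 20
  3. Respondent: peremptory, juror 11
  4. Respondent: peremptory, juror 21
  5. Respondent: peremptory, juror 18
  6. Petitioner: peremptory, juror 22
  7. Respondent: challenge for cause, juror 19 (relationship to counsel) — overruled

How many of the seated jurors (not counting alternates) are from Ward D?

Removed: #10, #11, #18, #20, #21, #22.
Seated jurors 1–6: #1, #2, #3, #4, #5, #6 (alternates #7, #8, #9 not counted).
None of those are in Ward D → 0.

0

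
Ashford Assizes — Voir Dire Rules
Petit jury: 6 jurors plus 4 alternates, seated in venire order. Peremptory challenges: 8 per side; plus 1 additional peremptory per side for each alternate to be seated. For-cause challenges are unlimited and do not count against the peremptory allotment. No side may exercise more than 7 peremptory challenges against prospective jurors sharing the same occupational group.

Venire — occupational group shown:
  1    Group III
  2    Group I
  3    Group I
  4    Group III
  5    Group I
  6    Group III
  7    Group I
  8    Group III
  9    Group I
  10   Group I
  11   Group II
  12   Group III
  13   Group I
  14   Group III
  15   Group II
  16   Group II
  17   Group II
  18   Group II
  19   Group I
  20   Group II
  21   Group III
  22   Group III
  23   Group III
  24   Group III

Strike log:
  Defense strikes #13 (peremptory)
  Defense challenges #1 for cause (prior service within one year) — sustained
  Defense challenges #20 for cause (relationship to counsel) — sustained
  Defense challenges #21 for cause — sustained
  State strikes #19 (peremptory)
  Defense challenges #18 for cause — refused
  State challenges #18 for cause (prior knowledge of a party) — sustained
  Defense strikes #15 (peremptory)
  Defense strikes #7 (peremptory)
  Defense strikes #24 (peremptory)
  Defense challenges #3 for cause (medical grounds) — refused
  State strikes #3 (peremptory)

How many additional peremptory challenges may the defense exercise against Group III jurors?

Defense peremptories so far: #13, #15, #7, #24 — 4 of 12 used, 8 left overall.
Against Group III: #24 — 1 used; per-group cap 7 leaves 6.
Binding limit: min(8, 6) = 6.

6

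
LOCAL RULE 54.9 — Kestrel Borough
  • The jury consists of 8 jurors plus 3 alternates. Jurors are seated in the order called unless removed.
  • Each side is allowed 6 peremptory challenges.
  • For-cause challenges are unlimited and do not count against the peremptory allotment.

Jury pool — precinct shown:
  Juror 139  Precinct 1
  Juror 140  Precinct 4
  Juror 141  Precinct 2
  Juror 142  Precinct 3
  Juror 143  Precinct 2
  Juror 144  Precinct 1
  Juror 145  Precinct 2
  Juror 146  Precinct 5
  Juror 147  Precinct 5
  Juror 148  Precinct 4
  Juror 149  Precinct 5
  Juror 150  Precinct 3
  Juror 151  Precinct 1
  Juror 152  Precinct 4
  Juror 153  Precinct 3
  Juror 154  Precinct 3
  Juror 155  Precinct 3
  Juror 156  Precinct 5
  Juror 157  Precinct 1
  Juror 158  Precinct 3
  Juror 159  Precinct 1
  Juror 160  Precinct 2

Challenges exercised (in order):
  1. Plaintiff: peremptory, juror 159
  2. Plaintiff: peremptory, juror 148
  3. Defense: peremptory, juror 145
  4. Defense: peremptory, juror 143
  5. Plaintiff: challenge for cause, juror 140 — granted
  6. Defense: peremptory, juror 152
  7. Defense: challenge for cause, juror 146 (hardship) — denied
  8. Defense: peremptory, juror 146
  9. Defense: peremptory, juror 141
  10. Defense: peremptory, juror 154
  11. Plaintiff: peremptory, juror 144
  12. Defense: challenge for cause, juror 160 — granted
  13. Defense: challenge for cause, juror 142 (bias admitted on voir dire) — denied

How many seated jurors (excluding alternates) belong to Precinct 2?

Removed: #140, #141, #143, #144, #145, #146, #148, #152, #154, #159, #160.
Seated jurors 1–8: #139, #142, #147, #149, #150, #151, #153, #155 (alternates #156, #157, #158 not counted).
None of those are in Precinct 2 → 0.

0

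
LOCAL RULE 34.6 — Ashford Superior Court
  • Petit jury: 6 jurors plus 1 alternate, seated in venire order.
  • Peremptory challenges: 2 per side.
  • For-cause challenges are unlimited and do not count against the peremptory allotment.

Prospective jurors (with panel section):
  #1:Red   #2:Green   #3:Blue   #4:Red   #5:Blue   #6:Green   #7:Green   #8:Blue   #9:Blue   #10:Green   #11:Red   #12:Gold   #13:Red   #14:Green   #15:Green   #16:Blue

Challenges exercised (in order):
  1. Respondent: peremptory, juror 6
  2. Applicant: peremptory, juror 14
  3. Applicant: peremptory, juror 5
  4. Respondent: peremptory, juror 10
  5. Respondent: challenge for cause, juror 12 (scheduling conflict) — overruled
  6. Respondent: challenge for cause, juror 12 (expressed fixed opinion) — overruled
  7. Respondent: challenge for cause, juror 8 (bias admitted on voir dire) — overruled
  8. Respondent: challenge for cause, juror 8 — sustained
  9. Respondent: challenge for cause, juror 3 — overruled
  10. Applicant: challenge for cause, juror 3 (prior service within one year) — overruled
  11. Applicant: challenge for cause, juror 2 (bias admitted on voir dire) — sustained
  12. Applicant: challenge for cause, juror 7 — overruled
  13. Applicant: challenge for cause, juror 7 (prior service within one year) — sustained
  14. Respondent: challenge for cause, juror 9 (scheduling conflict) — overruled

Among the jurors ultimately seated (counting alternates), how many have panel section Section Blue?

Removed: #2, #5, #6, #7, #8, #10, #14.
Seated (7 incl. alternates): #1, #3, #4, #9, #11, #12, #13.
Of those, in Section Blue: #3, #9 → 2.

2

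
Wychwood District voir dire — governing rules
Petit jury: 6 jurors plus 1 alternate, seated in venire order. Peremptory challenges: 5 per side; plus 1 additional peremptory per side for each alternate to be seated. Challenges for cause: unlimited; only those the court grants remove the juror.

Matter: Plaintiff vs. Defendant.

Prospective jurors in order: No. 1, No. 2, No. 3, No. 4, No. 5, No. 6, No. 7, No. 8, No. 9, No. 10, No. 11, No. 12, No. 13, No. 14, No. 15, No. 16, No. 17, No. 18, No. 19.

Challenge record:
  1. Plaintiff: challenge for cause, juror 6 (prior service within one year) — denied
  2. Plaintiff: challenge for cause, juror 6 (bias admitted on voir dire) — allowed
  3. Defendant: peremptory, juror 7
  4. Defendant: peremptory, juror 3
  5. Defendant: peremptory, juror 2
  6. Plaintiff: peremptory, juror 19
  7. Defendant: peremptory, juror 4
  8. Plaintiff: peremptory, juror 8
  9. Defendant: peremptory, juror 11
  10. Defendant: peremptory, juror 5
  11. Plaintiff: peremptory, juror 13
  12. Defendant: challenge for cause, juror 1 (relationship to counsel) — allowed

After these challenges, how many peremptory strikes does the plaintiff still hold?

3

Plaintiff allotment: 5 base + 1 × 1 alternate = 6.
Plaintiff peremptories used: #19, #8, #13 — 3 (for-cause on #6, #6 don't count).
Remaining: 6 − 3 = 3.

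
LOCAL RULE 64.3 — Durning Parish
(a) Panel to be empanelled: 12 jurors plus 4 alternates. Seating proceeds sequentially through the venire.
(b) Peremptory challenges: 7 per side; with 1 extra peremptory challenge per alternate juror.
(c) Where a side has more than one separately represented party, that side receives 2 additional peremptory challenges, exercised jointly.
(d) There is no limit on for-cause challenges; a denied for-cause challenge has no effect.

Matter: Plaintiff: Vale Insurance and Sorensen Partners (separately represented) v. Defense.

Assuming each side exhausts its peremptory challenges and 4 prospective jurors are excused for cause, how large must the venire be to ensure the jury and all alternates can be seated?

44

Seats to fill: 12 + 4 alternates = 16.
Peremptories — Plaintiff: 7 + 1×4 + 2 = 13; Defense: 7 + 1×4 = 11; total 24.
For-cause removals: 4.
Minimum venire: 16 + 24 + 4 = 44.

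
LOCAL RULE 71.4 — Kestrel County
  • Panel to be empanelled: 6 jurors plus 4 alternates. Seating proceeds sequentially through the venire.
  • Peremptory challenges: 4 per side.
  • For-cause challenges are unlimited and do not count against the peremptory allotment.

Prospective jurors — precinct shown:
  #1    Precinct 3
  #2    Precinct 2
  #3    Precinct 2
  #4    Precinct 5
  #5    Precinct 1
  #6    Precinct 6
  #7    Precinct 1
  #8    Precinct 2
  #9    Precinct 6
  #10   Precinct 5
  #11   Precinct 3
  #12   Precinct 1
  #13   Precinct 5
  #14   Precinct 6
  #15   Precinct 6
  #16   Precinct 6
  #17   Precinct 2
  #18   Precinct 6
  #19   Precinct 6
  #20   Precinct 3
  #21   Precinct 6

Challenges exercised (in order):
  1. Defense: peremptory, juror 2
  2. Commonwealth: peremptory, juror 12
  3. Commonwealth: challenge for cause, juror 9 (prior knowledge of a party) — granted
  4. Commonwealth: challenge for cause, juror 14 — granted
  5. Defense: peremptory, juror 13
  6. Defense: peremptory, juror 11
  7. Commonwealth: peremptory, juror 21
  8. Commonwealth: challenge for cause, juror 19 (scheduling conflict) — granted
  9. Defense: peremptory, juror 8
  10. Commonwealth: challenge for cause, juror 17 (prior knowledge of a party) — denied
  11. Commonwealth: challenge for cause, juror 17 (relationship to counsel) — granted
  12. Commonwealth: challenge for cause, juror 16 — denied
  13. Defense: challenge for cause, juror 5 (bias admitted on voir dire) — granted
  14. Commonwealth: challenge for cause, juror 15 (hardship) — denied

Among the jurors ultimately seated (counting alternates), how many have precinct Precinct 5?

2

Removed: #2, #5, #8, #9, #11, #12, #13, #14, #17, #19, #21.
Seated (10 incl. alternates): #1, #3, #4, #6, #7, #10, #15, #16, #18, #20.
Of those, in Precinct 5: #4, #10 → 2.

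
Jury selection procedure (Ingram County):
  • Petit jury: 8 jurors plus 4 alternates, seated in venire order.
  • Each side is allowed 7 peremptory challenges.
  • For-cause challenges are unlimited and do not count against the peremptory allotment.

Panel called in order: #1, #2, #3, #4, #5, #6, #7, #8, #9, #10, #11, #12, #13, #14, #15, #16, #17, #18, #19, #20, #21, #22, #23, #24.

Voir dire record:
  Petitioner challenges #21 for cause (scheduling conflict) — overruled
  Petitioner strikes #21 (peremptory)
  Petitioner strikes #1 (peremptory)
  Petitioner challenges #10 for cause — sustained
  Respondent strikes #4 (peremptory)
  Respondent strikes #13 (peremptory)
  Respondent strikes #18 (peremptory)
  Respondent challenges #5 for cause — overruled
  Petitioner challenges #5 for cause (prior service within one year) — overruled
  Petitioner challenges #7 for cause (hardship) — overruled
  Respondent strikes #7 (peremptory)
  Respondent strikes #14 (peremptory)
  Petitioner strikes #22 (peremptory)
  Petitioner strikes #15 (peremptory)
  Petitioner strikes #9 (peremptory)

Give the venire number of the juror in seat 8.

16

Removed: #1, #4, #7, #9, #10, #13, #14, #15, #18, #21, #22. (#5 stays — for-cause denied.)
Seating in order: seats 1–8 → #2, #3, #5, #6, #8, #11, #12, #16; alternates → #17, #19, #20, #23.
So seat 8 is #16.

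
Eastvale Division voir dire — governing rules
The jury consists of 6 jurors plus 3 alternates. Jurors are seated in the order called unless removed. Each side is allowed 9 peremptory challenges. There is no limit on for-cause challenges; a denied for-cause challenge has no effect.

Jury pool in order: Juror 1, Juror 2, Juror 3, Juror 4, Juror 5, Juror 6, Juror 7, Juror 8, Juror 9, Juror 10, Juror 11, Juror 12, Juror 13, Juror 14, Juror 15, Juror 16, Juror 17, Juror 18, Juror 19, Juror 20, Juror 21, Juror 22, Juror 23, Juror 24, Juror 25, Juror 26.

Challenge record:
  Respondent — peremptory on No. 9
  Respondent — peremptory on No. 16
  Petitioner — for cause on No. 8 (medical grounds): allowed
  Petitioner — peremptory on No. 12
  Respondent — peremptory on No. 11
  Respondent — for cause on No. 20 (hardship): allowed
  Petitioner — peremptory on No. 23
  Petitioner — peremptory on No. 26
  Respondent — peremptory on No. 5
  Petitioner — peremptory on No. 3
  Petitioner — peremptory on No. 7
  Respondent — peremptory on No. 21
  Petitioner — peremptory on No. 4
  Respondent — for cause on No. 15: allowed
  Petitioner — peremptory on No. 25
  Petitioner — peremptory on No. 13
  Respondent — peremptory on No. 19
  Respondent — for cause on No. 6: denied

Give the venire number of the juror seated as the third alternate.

24

Removed: #3, #4, #5, #7, #8, #9, #11, #12, #13, #15, #16, #19, #20, #21, #23, #25, #26. (#6 stays — for-cause denied.)
Seating in order: seats 1–6 → #1, #2, #6, #10, #14, #17; alternates → #18, #22, #24.
So alternate 3 is #24.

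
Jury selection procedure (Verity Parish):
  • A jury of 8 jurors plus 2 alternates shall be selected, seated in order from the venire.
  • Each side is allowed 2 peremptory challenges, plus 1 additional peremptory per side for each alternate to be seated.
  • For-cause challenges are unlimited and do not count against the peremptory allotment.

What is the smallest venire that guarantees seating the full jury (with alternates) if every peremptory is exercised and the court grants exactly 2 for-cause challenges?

Seats to fill: 8 + 2 alternates = 10.
Peremptories: 2 + 1×2 = 4 per side × 2 sides = 8.
For-cause removals: 2.
Minimum venire: 10 + 8 + 2 = 20.

20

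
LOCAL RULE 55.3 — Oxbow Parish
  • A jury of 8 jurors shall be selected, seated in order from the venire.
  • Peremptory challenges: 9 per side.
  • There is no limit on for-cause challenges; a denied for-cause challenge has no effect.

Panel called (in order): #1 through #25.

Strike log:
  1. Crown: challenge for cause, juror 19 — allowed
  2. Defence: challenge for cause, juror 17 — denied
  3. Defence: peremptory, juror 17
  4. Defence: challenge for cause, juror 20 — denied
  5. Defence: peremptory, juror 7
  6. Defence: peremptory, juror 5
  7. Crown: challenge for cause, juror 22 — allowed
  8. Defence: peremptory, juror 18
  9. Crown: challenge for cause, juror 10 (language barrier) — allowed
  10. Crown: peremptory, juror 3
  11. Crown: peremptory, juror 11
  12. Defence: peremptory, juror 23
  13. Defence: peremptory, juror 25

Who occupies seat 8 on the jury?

13

Removed: #3, #5, #7, #10, #11, #17, #18, #19, #22, #23, #25. (#20 stays — for-cause denied.)
Filling seats in venire order through position 8: #1, #2, #4, #6, #8, #9, #12, #13.
So seat 8 is #13.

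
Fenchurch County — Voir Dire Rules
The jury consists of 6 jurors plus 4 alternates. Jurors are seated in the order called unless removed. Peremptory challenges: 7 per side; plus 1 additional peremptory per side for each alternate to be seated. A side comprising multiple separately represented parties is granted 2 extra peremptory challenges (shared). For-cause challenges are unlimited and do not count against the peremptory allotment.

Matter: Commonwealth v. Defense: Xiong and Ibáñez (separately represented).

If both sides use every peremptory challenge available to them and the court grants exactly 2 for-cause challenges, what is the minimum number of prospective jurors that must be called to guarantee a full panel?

36

Seats to fill: 6 + 4 alternates = 10.
Peremptories — Commonwealth: 7 + 1×4 = 11; Defense: 7 + 1×4 + 2 = 13; total 24.
For-cause removals: 2.
Minimum venire: 10 + 24 + 2 = 36.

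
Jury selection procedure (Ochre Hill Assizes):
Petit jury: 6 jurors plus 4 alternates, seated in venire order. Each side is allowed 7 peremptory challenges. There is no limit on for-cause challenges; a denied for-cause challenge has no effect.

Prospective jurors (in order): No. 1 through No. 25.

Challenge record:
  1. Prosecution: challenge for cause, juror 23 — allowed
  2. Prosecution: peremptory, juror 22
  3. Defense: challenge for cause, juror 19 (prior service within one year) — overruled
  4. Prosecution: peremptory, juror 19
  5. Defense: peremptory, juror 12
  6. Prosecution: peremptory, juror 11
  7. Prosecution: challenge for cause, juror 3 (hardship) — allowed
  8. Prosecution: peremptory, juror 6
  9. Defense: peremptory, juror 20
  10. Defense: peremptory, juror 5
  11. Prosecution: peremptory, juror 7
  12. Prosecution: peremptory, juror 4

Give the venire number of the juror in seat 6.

13

Removed: #3, #4, #5, #6, #7, #11, #12, #19, #20, #22, #23.
Seating in order: seats 1–6 → #1, #2, #8, #9, #10, #13; alternates → #14, #15, #16, #17.
So seat 6 is #13.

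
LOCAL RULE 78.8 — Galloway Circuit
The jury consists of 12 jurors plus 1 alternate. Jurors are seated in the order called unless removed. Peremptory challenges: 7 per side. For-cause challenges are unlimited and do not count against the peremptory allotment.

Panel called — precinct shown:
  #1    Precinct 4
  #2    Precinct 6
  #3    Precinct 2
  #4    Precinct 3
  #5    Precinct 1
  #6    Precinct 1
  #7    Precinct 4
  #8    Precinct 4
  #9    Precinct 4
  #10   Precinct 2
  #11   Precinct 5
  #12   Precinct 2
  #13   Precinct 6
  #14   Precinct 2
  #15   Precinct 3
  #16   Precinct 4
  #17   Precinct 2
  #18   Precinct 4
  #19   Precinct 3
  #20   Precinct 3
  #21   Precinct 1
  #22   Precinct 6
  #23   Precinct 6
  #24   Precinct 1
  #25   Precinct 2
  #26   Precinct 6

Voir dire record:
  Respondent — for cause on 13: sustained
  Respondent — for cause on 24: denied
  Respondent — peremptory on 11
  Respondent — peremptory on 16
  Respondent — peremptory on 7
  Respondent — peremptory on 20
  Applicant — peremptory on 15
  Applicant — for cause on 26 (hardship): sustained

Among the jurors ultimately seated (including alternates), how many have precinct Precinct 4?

4

Removed: #7, #11, #13, #15, #16, #20, #26.
Seated (13 incl. alternates): #1, #2, #3, #4, #5, #6, #8, #9, #10, #12, #14, #17, #18.
Of those, in Precinct 4: #1, #8, #9, #18 → 4.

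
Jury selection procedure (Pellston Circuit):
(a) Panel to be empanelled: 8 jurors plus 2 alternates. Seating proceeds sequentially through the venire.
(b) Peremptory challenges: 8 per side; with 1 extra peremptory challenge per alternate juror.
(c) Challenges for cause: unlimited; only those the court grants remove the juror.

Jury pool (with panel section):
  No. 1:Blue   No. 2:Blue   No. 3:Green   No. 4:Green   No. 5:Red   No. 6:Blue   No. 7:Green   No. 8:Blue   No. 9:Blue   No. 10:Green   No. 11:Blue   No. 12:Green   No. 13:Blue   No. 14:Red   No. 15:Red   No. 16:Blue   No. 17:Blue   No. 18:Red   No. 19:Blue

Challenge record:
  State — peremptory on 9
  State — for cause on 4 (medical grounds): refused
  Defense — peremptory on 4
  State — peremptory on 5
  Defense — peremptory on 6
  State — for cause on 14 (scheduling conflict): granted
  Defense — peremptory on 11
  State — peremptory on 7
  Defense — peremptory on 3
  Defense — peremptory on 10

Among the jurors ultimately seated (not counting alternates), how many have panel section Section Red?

Removed: #3, #4, #5, #6, #7, #9, #10, #11, #14.
Seated jurors 1–8: #1, #2, #8, #12, #13, #15, #16, #17 (alternates #18, #19 not counted).
Of those, in Section Red: #15 → 1.

1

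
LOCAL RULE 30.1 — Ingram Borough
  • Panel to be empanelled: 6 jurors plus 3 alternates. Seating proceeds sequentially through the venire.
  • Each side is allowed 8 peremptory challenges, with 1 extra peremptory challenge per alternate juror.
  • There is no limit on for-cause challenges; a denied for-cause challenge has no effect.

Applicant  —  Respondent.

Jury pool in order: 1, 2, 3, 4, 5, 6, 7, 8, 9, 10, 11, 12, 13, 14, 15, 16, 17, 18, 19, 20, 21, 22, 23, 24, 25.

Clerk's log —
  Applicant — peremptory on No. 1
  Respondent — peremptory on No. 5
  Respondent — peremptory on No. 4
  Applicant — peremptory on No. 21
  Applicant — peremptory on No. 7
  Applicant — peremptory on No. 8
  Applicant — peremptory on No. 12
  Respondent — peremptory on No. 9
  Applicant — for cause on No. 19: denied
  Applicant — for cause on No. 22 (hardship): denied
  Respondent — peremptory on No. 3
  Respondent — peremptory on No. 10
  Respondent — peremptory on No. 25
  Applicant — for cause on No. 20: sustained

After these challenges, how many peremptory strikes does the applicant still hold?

Applicant allotment: 8 base + 1 × 3 alternates = 11.
Applicant peremptories used: #1, #21, #7, #8, #12 — 5 (for-cause on #19, #22, #20 don't count).
Remaining: 11 − 5 = 6.

6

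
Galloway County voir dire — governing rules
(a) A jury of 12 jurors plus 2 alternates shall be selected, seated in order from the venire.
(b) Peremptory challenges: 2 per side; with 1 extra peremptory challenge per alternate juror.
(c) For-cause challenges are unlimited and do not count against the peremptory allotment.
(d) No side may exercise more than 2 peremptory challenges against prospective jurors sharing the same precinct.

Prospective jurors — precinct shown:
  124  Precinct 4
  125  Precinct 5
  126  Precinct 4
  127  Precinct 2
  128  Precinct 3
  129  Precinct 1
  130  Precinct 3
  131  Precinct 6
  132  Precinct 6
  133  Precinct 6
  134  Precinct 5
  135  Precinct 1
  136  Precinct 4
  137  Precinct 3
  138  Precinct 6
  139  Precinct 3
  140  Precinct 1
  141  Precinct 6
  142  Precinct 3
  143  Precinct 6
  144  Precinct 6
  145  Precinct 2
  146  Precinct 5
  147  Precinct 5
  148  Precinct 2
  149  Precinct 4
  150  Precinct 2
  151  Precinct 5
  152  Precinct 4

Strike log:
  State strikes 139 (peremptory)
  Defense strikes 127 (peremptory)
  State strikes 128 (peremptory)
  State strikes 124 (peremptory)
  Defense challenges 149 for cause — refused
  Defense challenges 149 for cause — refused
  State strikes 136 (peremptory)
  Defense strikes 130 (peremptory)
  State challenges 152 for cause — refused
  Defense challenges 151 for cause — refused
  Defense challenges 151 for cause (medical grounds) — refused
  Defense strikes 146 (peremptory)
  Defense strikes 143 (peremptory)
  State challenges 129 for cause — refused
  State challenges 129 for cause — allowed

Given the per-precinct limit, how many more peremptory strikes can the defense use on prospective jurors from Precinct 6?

0

Defense peremptories so far: #127, #130, #146, #143 — 4 of 4 used, 0 left overall.
Against Precinct 6: #143 — 1 used; per-precinct cap 2 leaves 1.
Binding limit: min(0, 1) = 0.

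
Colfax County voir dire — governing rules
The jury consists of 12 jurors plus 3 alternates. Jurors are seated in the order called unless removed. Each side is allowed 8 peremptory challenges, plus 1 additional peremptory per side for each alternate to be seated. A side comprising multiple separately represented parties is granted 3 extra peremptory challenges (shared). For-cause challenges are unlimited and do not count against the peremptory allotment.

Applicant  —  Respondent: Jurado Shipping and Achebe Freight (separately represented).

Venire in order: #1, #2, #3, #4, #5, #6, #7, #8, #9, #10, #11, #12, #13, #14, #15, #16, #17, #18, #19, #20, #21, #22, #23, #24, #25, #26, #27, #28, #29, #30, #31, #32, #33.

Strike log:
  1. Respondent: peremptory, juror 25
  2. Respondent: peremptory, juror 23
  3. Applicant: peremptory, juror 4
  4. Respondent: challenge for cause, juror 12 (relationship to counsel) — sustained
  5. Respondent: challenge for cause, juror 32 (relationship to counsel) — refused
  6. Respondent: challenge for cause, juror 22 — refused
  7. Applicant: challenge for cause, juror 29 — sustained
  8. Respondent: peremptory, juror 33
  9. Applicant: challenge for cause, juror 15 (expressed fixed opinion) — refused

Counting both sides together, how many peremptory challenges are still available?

Applicant allotment: 8 base + 1 × 3 alternates = 11. Respondent allotment: 8 base + 1 × 3 alternates + 3 multi-party = 14.
Applicant peremptories used: #4 — 1 (for-cause on #29, #15 don't count).
Respondent peremptories used: #25, #23, #33 — 3 (for-cause on #12, #32, #22 don't count).
Remaining: (11 − 1) + (14 − 3) = 21.

21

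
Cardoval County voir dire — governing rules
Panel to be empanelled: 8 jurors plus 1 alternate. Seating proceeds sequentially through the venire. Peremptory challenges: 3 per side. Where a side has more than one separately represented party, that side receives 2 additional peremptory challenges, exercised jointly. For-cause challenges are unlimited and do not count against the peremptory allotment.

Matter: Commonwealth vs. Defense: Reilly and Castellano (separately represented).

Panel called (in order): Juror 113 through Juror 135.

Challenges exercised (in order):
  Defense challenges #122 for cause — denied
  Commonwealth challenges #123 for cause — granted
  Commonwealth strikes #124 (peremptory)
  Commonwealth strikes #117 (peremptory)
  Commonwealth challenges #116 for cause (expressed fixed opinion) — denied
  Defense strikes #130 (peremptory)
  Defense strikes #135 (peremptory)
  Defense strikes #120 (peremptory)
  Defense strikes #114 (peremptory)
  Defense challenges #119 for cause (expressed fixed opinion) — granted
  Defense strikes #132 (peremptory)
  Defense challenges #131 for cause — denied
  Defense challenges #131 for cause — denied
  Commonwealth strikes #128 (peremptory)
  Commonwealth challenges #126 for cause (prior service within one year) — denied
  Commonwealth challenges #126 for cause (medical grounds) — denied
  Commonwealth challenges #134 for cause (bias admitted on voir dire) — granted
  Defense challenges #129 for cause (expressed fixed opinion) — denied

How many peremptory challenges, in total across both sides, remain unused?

Commonwealth allotment: 3. Defense allotment: 3 base + 2 multi-party = 5.
Commonwealth peremptories used: #124, #117, #128 — 3 (for-cause on #123, #116, #126, #126, #134 don't count).
Defense peremptories used: #130, #135, #120, #114, #132 — 5 (for-cause on #122, #119, #131, #131, #129 don't count).
Remaining: (3 − 3) + (5 − 5) = 0.

0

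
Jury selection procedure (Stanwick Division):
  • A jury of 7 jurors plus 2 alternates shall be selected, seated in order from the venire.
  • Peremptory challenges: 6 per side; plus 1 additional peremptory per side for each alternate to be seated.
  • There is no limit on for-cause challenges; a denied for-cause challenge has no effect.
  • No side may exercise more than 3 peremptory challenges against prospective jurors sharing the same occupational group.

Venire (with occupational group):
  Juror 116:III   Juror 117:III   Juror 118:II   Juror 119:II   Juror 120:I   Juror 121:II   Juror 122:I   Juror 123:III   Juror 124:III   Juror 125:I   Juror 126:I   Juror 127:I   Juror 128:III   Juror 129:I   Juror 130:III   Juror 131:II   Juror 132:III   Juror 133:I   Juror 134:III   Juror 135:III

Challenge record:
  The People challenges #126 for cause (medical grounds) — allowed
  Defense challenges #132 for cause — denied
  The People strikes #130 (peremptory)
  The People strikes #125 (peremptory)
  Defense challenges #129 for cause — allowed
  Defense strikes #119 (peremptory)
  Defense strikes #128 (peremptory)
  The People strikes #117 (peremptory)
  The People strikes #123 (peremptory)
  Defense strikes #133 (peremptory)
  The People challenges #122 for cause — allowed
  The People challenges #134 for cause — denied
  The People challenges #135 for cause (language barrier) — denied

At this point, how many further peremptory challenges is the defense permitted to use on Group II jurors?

Defense peremptories so far: #119, #128, #133 — 3 of 8 used, 5 left overall.
Against Group II: #119 — 1 used; per-group cap 3 leaves 2.
Binding limit: min(5, 2) = 2.

2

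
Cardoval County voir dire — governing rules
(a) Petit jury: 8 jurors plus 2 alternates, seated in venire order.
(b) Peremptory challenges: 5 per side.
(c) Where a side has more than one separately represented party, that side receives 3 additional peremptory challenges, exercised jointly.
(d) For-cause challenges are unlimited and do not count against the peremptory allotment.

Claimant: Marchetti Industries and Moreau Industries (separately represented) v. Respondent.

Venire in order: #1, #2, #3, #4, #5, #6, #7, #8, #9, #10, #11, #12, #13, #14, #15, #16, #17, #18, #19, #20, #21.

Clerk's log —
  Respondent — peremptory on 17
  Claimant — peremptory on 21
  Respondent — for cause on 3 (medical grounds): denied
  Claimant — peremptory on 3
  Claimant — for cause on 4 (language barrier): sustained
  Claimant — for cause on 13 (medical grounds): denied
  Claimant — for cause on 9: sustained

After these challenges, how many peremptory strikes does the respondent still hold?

Respondent allotment: 5.
Respondent peremptories used: #17 — 1 (the for-cause on #3 doesn't count).
Remaining: 5 − 1 = 4.

4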